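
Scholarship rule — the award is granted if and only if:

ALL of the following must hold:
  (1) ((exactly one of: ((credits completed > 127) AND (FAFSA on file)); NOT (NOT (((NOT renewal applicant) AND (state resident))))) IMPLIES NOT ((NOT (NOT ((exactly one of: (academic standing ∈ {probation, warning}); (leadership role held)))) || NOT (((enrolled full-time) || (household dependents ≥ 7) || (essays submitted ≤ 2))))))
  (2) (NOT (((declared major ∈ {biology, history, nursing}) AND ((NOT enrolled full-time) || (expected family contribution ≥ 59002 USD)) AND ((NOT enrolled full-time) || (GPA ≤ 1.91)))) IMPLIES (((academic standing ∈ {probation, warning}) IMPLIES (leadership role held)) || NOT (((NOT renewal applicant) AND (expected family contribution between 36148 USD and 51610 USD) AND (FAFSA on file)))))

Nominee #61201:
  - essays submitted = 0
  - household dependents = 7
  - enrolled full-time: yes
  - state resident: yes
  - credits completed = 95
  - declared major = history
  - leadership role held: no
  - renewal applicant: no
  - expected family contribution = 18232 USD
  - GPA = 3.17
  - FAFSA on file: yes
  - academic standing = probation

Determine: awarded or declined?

Atomic conditions:
  credits completed > 127: 95 > 127 is false
  FAFSA on file: yes → true
  NOT renewal applicant: no → true
  state resident: yes → true
  academic standing ∈ {probation, warning}: probation is in the set → true
  leadership role held: no → false
  enrolled full-time: yes → true
  household dependents ≥ 7: 7 ≥ 7 is true
  essays submitted ≤ 2: 0 ≤ 2 is true
  declared major ∈ {biology, history, nursing}: history is in the set → true
  NOT enrolled full-time: yes → false
  expected family contribution ≥ 59002 USD: 18232 ≥ 59002 is false
  GPA ≤ 1.91: 3.17 ≤ 1.91 is false
  expected family contribution between 36148 USD and 51610 USD: 18232 in [36148, 51610] is false
Combine:
[1.1.1] false AND true = false
[1.1.2.1.1] true AND true = true
[1.1.2.1] NOT true = false
[1.1.2] NOT false = true
[1.1] exactly-one(false, true) = true
[1.2.1.1.1.1] exactly-one(true, false) = true
[1.2.1.1.1] NOT true = false
[1.2.1.1] NOT false = true
[1.2.1.2.1] true OR true OR true = true
[1.2.1.2] NOT true = false
[1.2.1] true OR false = true
[1.2] NOT true = false
[1] true → false = false
[2.1.1.2] false OR false = false
[2.1.1.3] false OR false = false
[2.1.1] true AND false AND false = false
[2.1] NOT false = true
[2.2.1] true → false = false
[2.2.2.1] true AND false AND true = false
[2.2.2] NOT false = true
[2.2] false OR true = true
[2] true → true = true
[root] false AND true = false
Overall: false → declined

Declined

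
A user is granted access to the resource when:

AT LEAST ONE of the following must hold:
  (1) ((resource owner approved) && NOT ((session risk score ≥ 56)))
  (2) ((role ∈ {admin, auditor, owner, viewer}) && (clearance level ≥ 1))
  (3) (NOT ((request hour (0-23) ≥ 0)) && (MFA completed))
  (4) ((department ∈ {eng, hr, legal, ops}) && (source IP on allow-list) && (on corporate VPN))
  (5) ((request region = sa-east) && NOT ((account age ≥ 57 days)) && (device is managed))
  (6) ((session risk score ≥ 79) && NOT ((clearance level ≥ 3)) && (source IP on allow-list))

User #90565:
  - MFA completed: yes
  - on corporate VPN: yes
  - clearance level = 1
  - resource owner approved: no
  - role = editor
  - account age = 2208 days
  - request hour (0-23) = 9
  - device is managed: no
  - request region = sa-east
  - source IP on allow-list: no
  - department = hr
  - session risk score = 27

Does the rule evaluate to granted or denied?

Denied

Atomic conditions:
  resource owner approved: no → false
  session risk score ≥ 56: 27 ≥ 56 is false
  role ∈ {admin, auditor, owner, viewer}: editor is not in the set → false
  clearance level ≥ 1: 1 ≥ 1 is true
  request hour (0-23) ≥ 0: 9 ≥ 0 is true
  MFA completed: yes → true
  department ∈ {eng, hr, legal, ops}: hr is in the set → true
  source IP on allow-list: no → false
  on corporate VPN: yes → true
  request region = sa-east: sa-east == sa-east is true
  account age ≥ 57 days: 2208 ≥ 57 is true
  device is managed: no → false
  session risk score ≥ 79: 27 ≥ 79 is false
  clearance level ≥ 3: 1 ≥ 3 is false
Combine:
[1.2] NOT false = true
[1] false AND true = false
[2] false AND true = false
[3.1] NOT true = false
[3] false AND true = false
[4] true AND false AND true = false
[5.2] NOT true = false
[5] true AND false AND false = false
[6.2] NOT false = true
[6] false AND true AND false = false
[root] false OR false OR false OR false OR false OR false = false
Overall: false → denied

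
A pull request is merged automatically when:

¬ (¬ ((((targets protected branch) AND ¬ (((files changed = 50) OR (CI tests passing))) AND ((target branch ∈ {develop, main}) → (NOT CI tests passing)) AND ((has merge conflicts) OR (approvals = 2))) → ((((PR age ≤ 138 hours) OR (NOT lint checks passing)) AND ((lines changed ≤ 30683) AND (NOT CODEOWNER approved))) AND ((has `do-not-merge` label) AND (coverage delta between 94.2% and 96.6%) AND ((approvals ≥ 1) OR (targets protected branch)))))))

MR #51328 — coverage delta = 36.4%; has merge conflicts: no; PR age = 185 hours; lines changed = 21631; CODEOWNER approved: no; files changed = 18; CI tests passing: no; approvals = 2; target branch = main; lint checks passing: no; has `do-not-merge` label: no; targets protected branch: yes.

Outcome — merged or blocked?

Atomic conditions:
  targets protected branch: yes → true
  files changed = 50: 18 == 50 is false
  CI tests passing: no → false
  target branch ∈ {develop, main}: main is in the set → true
  NOT CI tests passing: no → true
  has merge conflicts: no → false
  approvals = 2: 2 == 2 is true
  PR age ≤ 138 hours: 185 ≤ 138 is false
  NOT lint checks passing: no → true
  lines changed ≤ 30683: 21631 ≤ 30683 is true
  NOT CODEOWNER approved: no → true
  has `do-not-merge` label: no → false
  coverage delta between 94.2% and 96.6%: 36.4 in [94.2, 96.6] is false
  approvals ≥ 1: 2 ≥ 1 is true
Combine:
[1.1.1.2.1] false OR false = false
[1.1.1.2] NOT false = true
[1.1.1.3] true → true = true
[1.1.1.4] false OR true = true
[1.1.1] true AND true AND true AND true = true
[1.1.2.1.1] false OR true = true
[1.1.2.1.2] true AND true = true
[1.1.2.1] true AND true = true
[1.1.2.2.3] true OR true = true
[1.1.2.2] false AND false AND true = false
[1.1.2] true AND false = false
[1.1] true → false = false
[1] NOT false = true
[root] NOT true = false
Overall: false → blocked

Blocked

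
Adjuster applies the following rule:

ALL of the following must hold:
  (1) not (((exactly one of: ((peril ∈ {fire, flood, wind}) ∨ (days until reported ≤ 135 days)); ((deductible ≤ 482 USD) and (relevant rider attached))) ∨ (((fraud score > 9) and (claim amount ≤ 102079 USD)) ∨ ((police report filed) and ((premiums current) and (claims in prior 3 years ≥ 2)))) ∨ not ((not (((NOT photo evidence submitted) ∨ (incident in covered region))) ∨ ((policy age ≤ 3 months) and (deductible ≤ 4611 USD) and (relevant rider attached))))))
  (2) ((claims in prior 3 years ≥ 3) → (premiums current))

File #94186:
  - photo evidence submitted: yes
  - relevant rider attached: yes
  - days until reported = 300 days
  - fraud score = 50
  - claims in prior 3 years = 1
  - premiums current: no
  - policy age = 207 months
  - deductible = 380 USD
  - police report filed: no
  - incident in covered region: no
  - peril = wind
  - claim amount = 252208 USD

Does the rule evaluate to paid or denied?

Atomic conditions:
  peril ∈ {fire, flood, wind}: wind is in the set → true
  days until reported ≤ 135 days: 300 ≤ 135 is false
  deductible ≤ 482 USD: 380 ≤ 482 is true
  relevant rider attached: yes → true
  fraud score > 9: 50 > 9 is true
  claim amount ≤ 102079 USD: 252208 ≤ 102079 is false
  police report filed: no → false
  premiums current: no → false
  claims in prior 3 years ≥ 2: 1 ≥ 2 is false
  NOT photo evidence submitted: yes → false
  incident in covered region: no → false
  policy age ≤ 3 months: 207 ≤ 3 is false
  deductible ≤ 4611 USD: 380 ≤ 4611 is true
  claims in prior 3 years ≥ 3: 1 ≥ 3 is false
Combine:
[1.1.1.1] true OR false = true
[1.1.1.2] true AND true = true
[1.1.1] exactly-one(true, true) = false
[1.1.2.1] true AND false = false
[1.1.2.2.2] false AND false = false
[1.1.2.2] false AND false = false
[1.1.2] false OR false = false
[1.1.3.1.1.1] false OR false = false
[1.1.3.1.1] NOT false = true
[1.1.3.1.2] false AND true AND true = false
[1.1.3.1] true OR false = true
[1.1.3] NOT true = false
[1.1] false OR false OR false = false
[1] NOT false = true
[2] false → false (antecedent false ⇒ implication holds) = true
[root] true AND true = true
Overall: true → paid

Paid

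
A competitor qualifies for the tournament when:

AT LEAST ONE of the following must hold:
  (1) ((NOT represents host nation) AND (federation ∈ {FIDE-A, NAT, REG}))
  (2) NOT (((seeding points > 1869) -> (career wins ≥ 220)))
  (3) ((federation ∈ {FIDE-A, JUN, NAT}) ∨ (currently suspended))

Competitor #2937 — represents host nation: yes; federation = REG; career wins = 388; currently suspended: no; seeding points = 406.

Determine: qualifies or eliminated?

Atomic conditions:
  NOT represents host nation: yes → false
  federation ∈ {FIDE-A, NAT, REG}: REG is in the set → true
  seeding points > 1869: 406 > 1869 is false
  career wins ≥ 220: 388 ≥ 220 is true
  federation ∈ {FIDE-A, JUN, NAT}: REG is not in the set → false
  currently suspended: no → false
Combine:
[1] false AND true = false
[2.1] false → true (antecedent false ⇒ implication holds) = true
[2] NOT true = false
[3] false OR false = false
[root] false OR false OR false = false
Overall: false → eliminated

Eliminated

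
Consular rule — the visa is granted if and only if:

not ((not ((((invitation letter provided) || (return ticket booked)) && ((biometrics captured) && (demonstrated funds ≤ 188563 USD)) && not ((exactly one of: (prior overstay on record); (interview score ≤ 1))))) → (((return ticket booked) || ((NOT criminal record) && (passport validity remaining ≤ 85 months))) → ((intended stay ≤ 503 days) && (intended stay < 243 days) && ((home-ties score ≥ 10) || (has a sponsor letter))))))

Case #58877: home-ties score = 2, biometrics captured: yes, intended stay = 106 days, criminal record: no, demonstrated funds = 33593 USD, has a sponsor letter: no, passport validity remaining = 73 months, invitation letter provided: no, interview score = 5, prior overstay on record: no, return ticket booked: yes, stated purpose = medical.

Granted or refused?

Atomic conditions:
  invitation letter provided: no → false
  return ticket booked: yes → true
  biometrics captured: yes → true
  demonstrated funds ≤ 188563 USD: 33593 ≤ 188563 is true
  prior overstay on record: no → false
  interview score ≤ 1: 5 ≤ 1 is false
  NOT criminal record: no → true
  passport validity remaining ≤ 85 months: 73 ≤ 85 is true
  intended stay ≤ 503 days: 106 ≤ 503 is true
  intended stay < 243 days: 106 < 243 is true
  home-ties score ≥ 10: 2 ≥ 10 is false
  has a sponsor letter: no → false
Combine:
[1.1.1.1] false OR true = true
[1.1.1.2] true AND true = true
[1.1.1.3.1] exactly-one(false, false) = false
[1.1.1.3] NOT false = true
[1.1.1] true AND true AND true = true
[1.1] NOT true = false
[1.2.1.2] true AND true = true
[1.2.1] true OR true = true
[1.2.2.3] false OR false = false
[1.2.2] true AND true AND false = false
[1.2] true → false = false
[1] false → false (antecedent false ⇒ implication holds) = true
[root] NOT true = false
Overall: false → refused

Refused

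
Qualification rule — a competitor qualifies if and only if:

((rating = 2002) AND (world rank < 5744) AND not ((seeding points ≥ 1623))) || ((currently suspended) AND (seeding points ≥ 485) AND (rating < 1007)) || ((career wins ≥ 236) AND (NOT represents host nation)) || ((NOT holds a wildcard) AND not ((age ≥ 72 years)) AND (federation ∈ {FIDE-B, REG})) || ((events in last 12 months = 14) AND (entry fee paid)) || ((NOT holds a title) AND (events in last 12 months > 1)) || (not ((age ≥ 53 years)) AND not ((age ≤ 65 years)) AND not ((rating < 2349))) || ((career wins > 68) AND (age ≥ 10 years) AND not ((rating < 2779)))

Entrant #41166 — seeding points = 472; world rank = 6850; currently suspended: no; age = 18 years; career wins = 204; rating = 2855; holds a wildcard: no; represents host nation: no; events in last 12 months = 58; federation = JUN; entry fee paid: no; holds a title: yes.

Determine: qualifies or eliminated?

Atomic conditions:
  rating = 2002: 2855 == 2002 is false
  world rank < 5744: 6850 < 5744 is false
  seeding points ≥ 1623: 472 ≥ 1623 is false
  currently suspended: no → false
  seeding points ≥ 485: 472 ≥ 485 is false
  rating < 1007: 2855 < 1007 is false
  career wins ≥ 236: 204 ≥ 236 is false
  NOT represents host nation: no → true
  NOT holds a wildcard: no → true
  age ≥ 72 years: 18 ≥ 72 is false
  federation ∈ {FIDE-B, REG}: JUN is not in the set → false
  events in last 12 months = 14: 58 == 14 is false
  entry fee paid: no → false
  NOT holds a title: yes → false
  events in last 12 months > 1: 58 > 1 is true
  age ≥ 53 years: 18 ≥ 53 is false
  age ≤ 65 years: 18 ≤ 65 is true
  rating < 2349: 2855 < 2349 is false
  career wins > 68: 204 > 68 is true
  age ≥ 10 years: 18 ≥ 10 is true
  rating < 2779: 2855 < 2779 is false
Combine:
[1.3] NOT false = true
[1] false AND false AND true = false
[2] false AND false AND false = false
[3] false AND true = false
[4.2] NOT false = true
[4] true AND true AND false = false
[5] false AND false = false
[6] false AND true = false
[7.1] NOT false = true
[7.2] NOT true = false
[7.3] NOT false = true
[7] true AND false AND true = false
[8.3] NOT false = true
[8] true AND true AND true = true
[root] false OR false OR false OR false OR false OR false OR false OR true = true
Overall: true → qualifies

Qualifies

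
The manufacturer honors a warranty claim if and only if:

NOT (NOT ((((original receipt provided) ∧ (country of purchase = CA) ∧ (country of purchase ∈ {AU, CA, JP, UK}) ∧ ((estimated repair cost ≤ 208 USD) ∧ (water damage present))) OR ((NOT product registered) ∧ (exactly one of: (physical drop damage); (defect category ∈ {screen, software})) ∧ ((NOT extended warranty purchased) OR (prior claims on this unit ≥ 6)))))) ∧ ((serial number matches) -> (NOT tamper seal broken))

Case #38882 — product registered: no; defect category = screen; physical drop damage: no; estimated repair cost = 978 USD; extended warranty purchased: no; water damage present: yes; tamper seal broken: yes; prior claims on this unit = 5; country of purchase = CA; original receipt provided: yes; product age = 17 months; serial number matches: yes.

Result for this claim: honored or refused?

Atomic conditions:
  original receipt provided: yes → true
  country of purchase = CA: CA == CA is true
  country of purchase ∈ {AU, CA, JP, UK}: CA is in the set → true
  estimated repair cost ≤ 208 USD: 978 ≤ 208 is false
  water damage present: yes → true
  NOT product registered: no → true
  physical drop damage: no → false
  defect category ∈ {screen, software}: screen is in the set → true
  NOT extended warranty purchased: no → true
  prior claims on this unit ≥ 6: 5 ≥ 6 is false
  serial number matches: yes → true
  NOT tamper seal broken: yes → false
Combine:
[1.1.1.1.4] false AND true = false
[1.1.1.1] true AND true AND true AND false = false
[1.1.1.2.2] exactly-one(false, true) = true
[1.1.1.2.3] true OR false = true
[1.1.1.2] true AND true AND true = true
[1.1.1] false OR true = true
[1.1] NOT true = false
[1] NOT false = true
[2] true → false = false
[root] true AND false = false
Overall: false → refused

Refused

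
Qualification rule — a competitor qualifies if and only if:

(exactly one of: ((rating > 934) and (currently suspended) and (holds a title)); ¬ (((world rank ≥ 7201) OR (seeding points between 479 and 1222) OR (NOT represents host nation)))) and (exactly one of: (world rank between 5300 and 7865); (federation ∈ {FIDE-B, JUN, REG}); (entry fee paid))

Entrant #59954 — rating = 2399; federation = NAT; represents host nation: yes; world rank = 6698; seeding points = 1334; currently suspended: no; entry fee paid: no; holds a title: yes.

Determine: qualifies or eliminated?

Atomic conditions:
  rating > 934: 2399 > 934 is true
  currently suspended: no → false
  holds a title: yes → true
  world rank ≥ 7201: 6698 ≥ 7201 is false
  seeding points between 479 and 1222: 1334 in [479, 1222] is false
  NOT represents host nation: yes → false
  world rank between 5300 and 7865: 6698 in [5300, 7865] is true
  federation ∈ {FIDE-B, JUN, REG}: NAT is not in the set → false
  entry fee paid: no → false
Combine:
[1.1] true AND false AND true = false
[1.2.1] false OR false OR false = false
[1.2] NOT false = true
[1] exactly-one(false, true) = true
[2] exactly-one(true, false, false) = true
[root] true AND true = true
Overall: true → qualifies

Qualifies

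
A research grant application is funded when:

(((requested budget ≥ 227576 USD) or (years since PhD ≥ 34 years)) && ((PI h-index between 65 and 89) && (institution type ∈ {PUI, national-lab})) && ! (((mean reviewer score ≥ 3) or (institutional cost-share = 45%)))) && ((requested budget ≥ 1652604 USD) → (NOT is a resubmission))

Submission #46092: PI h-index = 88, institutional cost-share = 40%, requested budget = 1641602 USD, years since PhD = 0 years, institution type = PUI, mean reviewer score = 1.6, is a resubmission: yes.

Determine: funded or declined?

Funded

Atomic conditions:
  requested budget ≥ 227576 USD: 1641602 ≥ 227576 is true
  years since PhD ≥ 34 years: 0 ≥ 34 is false
  PI h-index between 65 and 89: 88 in [65, 89] is true
  institution type ∈ {PUI, national-lab}: PUI is in the set → true
  mean reviewer score ≥ 3: 1.6 ≥ 3 is false
  institutional cost-share = 45%: 40 == 45 is false
  requested budget ≥ 1652604 USD: 1641602 ≥ 1652604 is false
  NOT is a resubmission: yes → false
Combine:
[1.1] true OR false = true
[1.2] true AND true = true
[1.3.1] false OR false = false
[1.3] NOT false = true
[1] true AND true AND true = true
[2] false → false (antecedent false ⇒ implication holds) = true
[root] true AND true = true
Overall: true → funded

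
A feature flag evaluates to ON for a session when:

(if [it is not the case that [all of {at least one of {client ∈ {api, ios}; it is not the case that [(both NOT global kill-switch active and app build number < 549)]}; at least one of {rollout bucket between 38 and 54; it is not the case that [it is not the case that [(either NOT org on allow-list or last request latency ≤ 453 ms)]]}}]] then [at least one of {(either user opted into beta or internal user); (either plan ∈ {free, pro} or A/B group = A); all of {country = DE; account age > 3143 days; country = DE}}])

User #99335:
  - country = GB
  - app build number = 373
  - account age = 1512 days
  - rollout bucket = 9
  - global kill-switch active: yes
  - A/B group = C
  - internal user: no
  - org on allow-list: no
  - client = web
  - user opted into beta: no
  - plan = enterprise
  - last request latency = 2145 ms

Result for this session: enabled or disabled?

Enabled

Atomic conditions:
  client ∈ {api, ios}: web is not in the set → false
  NOT global kill-switch active: yes → false
  app build number < 549: 373 < 549 is true
  rollout bucket between 38 and 54: 9 in [38, 54] is false
  NOT org on allow-list: no → true
  last request latency ≤ 453 ms: 2145 ≤ 453 is false
  user opted into beta: no → false
  internal user: no → false
  plan ∈ {free, pro}: enterprise is not in the set → false
  A/B group = A: C == A is false
  country = DE: GB == DE is false
  account age > 3143 days: 1512 > 3143 is false
Combine:
[1.1.1.2.1] false AND true = false
[1.1.1.2] NOT false = true
[1.1.1] false OR true = true
[1.1.2.2.1.1] true OR false = true
[1.1.2.2.1] NOT true = false
[1.1.2.2] NOT false = true
[1.1.2] false OR true = true
[1.1] true AND true = true
[1] NOT true = false
[2.1] false OR false = false
[2.2] false OR false = false
[2.3] false AND false AND false = false
[2] false OR false OR false = false
[root] false → false (antecedent false ⇒ implication holds) = true
Overall: true → enabled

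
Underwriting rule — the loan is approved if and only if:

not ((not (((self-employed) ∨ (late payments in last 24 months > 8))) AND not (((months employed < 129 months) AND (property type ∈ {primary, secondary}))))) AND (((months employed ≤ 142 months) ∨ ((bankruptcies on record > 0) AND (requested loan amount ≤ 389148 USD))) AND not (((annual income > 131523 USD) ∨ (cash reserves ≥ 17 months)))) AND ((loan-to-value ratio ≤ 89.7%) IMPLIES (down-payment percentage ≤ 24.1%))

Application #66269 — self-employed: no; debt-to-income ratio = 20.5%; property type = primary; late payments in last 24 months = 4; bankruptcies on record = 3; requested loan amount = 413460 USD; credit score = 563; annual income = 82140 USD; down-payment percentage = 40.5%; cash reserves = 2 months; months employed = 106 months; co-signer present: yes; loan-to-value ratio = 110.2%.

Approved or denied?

Approved

Atomic conditions:
  self-employed: no → false
  late payments in last 24 months > 8: 4 > 8 is false
  months employed < 129 months: 106 < 129 is true
  property type ∈ {primary, secondary}: primary is in the set → true
  months employed ≤ 142 months: 106 ≤ 142 is true
  bankruptcies on record > 0: 3 > 0 is true
  requested loan amount ≤ 389148 USD: 413460 ≤ 389148 is false
  annual income > 131523 USD: 82140 > 131523 is false
  cash reserves ≥ 17 months: 2 ≥ 17 is false
  loan-to-value ratio ≤ 89.7%: 110.2 ≤ 89.7 is false
  down-payment percentage ≤ 24.1%: 40.5 ≤ 24.1 is false
Combine:
[1.1.1.1] false OR false = false
[1.1.1] NOT false = true
[1.1.2.1] true AND true = true
[1.1.2] NOT true = false
[1.1] true AND false = false
[1] NOT false = true
[2.1.2] true AND false = false
[2.1] true OR false = true
[2.2.1] false OR false = false
[2.2] NOT false = true
[2] true AND true = true
[3] false → false (antecedent false ⇒ implication holds) = true
[root] true AND true AND true = true
Overall: true → approved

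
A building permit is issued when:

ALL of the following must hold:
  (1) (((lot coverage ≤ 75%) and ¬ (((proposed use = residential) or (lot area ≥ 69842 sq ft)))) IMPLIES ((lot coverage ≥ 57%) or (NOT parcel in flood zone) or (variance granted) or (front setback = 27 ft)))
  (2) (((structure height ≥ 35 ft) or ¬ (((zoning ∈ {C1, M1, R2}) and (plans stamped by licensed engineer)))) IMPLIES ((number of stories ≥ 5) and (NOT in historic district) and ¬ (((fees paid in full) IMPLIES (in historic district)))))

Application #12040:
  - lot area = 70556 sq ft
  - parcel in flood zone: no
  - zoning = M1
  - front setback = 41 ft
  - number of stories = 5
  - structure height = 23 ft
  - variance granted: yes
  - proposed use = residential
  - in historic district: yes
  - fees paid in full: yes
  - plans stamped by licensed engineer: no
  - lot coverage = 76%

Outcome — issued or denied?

Atomic conditions:
  lot coverage ≤ 75%: 76 ≤ 75 is false
  proposed use = residential: residential == residential is true
  lot area ≥ 69842 sq ft: 70556 ≥ 69842 is true
  lot coverage ≥ 57%: 76 ≥ 57 is true
  NOT parcel in flood zone: no → true
  variance granted: yes → true
  front setback = 27 ft: 41 == 27 is false
  structure height ≥ 35 ft: 23 ≥ 35 is false
  zoning ∈ {C1, M1, R2}: M1 is in the set → true
  plans stamped by licensed engineer: no → false
  number of stories ≥ 5: 5 ≥ 5 is true
  NOT in historic district: yes → false
  fees paid in full: yes → true
  in historic district: yes → true
Combine:
[1.1.2.1] true OR true = true
[1.1.2] NOT true = false
[1.1] false AND false = false
[1.2] true OR true OR true OR false = true
[1] false → true (antecedent false ⇒ implication holds) = true
[2.1.2.1] true AND false = false
[2.1.2] NOT false = true
[2.1] false OR true = true
[2.2.3.1] true → true = true
[2.2.3] NOT true = false
[2.2] true AND false AND false = false
[2] true → false = false
[root] true AND false = false
Overall: false → denied

Denied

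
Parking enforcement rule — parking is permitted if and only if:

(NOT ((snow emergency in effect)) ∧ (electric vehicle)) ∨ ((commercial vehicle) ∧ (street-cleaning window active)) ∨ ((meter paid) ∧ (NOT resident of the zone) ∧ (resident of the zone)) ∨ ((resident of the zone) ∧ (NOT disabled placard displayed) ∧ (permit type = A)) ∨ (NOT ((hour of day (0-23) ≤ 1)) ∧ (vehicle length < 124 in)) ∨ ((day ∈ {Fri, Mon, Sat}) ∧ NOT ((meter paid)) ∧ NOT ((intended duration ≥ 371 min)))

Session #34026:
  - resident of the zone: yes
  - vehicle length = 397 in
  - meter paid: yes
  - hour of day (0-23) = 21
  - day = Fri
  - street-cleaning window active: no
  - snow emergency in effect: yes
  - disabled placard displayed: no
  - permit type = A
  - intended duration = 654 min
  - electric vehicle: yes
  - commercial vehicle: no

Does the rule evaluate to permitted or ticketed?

Permitted

Atomic conditions:
  snow emergency in effect: yes → true
  electric vehicle: yes → true
  commercial vehicle: no → false
  street-cleaning window active: no → false
  meter paid: yes → true
  NOT resident of the zone: yes → false
  resident of the zone: yes → true
  NOT disabled placard displayed: no → true
  permit type = A: A == A is true
  hour of day (0-23) ≤ 1: 21 ≤ 1 is false
  vehicle length < 124 in: 397 < 124 is false
  day ∈ {Fri, Mon, Sat}: Fri is in the set → true
  intended duration ≥ 371 min: 654 ≥ 371 is true
Combine:
[1.1] NOT true = false
[1] false AND true = false
[2] false AND false = false
[3] true AND false AND true = false
[4] true AND true AND true = true
[5.1] NOT false = true
[5] true AND false = false
[6.2] NOT true = false
[6.3] NOT true = false
[6] true AND false AND false = false
[root] false OR false OR false OR true OR false OR false = true
Overall: true → permitted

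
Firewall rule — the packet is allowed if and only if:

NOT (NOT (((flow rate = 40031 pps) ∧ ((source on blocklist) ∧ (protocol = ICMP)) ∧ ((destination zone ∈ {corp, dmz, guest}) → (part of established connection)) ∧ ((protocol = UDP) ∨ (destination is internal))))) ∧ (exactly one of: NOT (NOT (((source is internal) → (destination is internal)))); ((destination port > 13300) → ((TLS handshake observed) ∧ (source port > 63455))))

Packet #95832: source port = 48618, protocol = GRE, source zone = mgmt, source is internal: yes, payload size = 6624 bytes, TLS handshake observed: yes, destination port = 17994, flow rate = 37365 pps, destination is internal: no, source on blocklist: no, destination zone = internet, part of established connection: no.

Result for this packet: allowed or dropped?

Dropped

Atomic conditions:
  flow rate = 40031 pps: 37365 == 40031 is false
  source on blocklist: no → false
  protocol = ICMP: GRE == ICMP is false
  destination zone ∈ {corp, dmz, guest}: internet is not in the set → false
  part of established connection: no → false
  protocol = UDP: GRE == UDP is false
  destination is internal: no → false
  source is internal: yes → true
  destination port > 13300: 17994 > 13300 is true
  TLS handshake observed: yes → true
  source port > 63455: 48618 > 63455 is false
Combine:
[1.1.1.2] false AND false = false
[1.1.1.3] false → false (antecedent false ⇒ implication holds) = true
[1.1.1.4] false OR false = false
[1.1.1] false AND false AND true AND false = false
[1.1] NOT false = true
[1] NOT true = false
[2.1.1.1] true → false = false
[2.1.1] NOT false = true
[2.1] NOT true = false
[2.2.2] true AND false = false
[2.2] true → false = false
[2] exactly-one(false, false) = false
[root] false AND false = false
Overall: false → dropped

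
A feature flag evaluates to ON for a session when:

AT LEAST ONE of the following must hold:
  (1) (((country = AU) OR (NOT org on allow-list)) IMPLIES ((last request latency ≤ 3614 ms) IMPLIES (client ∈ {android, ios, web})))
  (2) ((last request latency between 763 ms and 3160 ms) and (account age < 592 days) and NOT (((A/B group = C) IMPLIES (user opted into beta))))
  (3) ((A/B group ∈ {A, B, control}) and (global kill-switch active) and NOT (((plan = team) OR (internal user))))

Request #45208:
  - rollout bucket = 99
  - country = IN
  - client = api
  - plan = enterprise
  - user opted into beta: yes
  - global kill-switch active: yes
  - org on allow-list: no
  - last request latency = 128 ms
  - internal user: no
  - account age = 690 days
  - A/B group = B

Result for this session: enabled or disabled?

Atomic conditions:
  country = AU: IN == AU is false
  NOT org on allow-list: no → true
  last request latency ≤ 3614 ms: 128 ≤ 3614 is true
  client ∈ {android, ios, web}: api is not in the set → false
  last request latency between 763 ms and 3160 ms: 128 in [763, 3160] is false
  account age < 592 days: 690 < 592 is false
  A/B group = C: B == C is false
  user opted into beta: yes → true
  A/B group ∈ {A, B, control}: B is in the set → true
  global kill-switch active: yes → true
  plan = team: enterprise == team is false
  internal user: no → false
Combine:
[1.1] false OR true = true
[1.2] true → false = false
[1] true → false = false
[2.3.1] false → true (antecedent false ⇒ implication holds) = true
[2.3] NOT true = false
[2] false AND false AND false = false
[3.3.1] false OR false = false
[3.3] NOT false = true
[3] true AND true AND true = true
[root] false OR false OR true = true
Overall: true → enabled

Enabled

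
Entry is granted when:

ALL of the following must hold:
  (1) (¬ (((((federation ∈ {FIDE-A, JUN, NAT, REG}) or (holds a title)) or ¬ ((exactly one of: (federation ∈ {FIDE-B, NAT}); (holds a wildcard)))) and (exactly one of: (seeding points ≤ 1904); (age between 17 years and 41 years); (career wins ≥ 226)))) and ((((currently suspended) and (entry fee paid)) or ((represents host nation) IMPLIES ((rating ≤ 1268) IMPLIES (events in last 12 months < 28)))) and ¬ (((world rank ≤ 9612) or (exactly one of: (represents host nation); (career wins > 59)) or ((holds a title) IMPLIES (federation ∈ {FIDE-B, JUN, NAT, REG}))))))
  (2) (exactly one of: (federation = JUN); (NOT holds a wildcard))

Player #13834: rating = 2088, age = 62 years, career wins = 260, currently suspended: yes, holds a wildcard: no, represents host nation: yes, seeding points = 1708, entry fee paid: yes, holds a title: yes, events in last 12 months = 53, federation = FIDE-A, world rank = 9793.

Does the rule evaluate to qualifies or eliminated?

Qualifies

Atomic conditions:
  federation ∈ {FIDE-A, JUN, NAT, REG}: FIDE-A is in the set → true
  holds a title: yes → true
  federation ∈ {FIDE-B, NAT}: FIDE-A is not in the set → false
  holds a wildcard: no → false
  seeding points ≤ 1904: 1708 ≤ 1904 is true
  age between 17 years and 41 years: 62 in [17, 41] is false
  career wins ≥ 226: 260 ≥ 226 is true
  currently suspended: yes → true
  entry fee paid: yes → true
  represents host nation: yes → true
  rating ≤ 1268: 2088 ≤ 1268 is false
  events in last 12 months < 28: 53 < 28 is false
  world rank ≤ 9612: 9793 ≤ 9612 is false
  career wins > 59: 260 > 59 is true
  federation ∈ {FIDE-B, JUN, NAT, REG}: FIDE-A is not in the set → false
  federation = JUN: FIDE-A == JUN is false
  NOT holds a wildcard: no → true
Combine:
[1.1.1.1.1] true OR true = true
[1.1.1.1.2.1] exactly-one(false, false) = false
[1.1.1.1.2] NOT false = true
[1.1.1.1] true OR true = true
[1.1.1.2] exactly-one(true, false, true) = false
[1.1.1] true AND false = false
[1.1] NOT false = true
[1.2.1.1] true AND true = true
[1.2.1.2.2] false → false (antecedent false ⇒ implication holds) = true
[1.2.1.2] true → true = true
[1.2.1] true OR true = true
[1.2.2.1.2] exactly-one(true, true) = false
[1.2.2.1.3] true → false = false
[1.2.2.1] false OR false OR false = false
[1.2.2] NOT false = true
[1.2] true AND true = true
[1] true AND true = true
[2] exactly-one(false, true) = true
[root] true AND true = true
Overall: true → qualifies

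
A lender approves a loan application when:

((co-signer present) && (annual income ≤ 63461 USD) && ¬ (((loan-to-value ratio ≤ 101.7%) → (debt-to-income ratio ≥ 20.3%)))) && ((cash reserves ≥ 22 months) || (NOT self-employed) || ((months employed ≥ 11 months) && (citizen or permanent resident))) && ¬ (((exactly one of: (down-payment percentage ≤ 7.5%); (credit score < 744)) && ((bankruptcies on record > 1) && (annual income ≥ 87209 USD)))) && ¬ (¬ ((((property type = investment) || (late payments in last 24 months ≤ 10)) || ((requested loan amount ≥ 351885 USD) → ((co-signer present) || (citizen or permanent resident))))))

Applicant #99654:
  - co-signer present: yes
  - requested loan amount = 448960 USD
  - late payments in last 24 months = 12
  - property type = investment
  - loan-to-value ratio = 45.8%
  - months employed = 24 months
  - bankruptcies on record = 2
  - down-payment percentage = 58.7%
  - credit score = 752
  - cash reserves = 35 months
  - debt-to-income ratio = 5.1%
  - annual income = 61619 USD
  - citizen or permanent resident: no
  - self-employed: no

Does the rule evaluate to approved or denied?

Atomic conditions:
  co-signer present: yes → true
  annual income ≤ 63461 USD: 61619 ≤ 63461 is true
  loan-to-value ratio ≤ 101.7%: 45.8 ≤ 101.7 is true
  debt-to-income ratio ≥ 20.3%: 5.1 ≥ 20.3 is false
  cash reserves ≥ 22 months: 35 ≥ 22 is true
  NOT self-employed: no → true
  months employed ≥ 11 months: 24 ≥ 11 is true
  citizen or permanent resident: no → false
  down-payment percentage ≤ 7.5%: 58.7 ≤ 7.5 is false
  credit score < 744: 752 < 744 is false
  bankruptcies on record > 1: 2 > 1 is true
  annual income ≥ 87209 USD: 61619 ≥ 87209 is false
  property type = investment: investment == investment is true
  late payments in last 24 months ≤ 10: 12 ≤ 10 is false
  requested loan amount ≥ 351885 USD: 448960 ≥ 351885 is true
Combine:
[1.3.1] true → false = false
[1.3] NOT false = true
[1] true AND true AND true = true
[2.3] true AND false = false
[2] true OR true OR false = true
[3.1.1] exactly-one(false, false) = false
[3.1.2] true AND false = false
[3.1] false AND false = false
[3] NOT false = true
[4.1.1.1] true OR false = true
[4.1.1.2.2] true OR false = true
[4.1.1.2] true → true = true
[4.1.1] true OR true = true
[4.1] NOT true = false
[4] NOT false = true
[root] true AND true AND true AND true = true
Overall: true → approved

Approved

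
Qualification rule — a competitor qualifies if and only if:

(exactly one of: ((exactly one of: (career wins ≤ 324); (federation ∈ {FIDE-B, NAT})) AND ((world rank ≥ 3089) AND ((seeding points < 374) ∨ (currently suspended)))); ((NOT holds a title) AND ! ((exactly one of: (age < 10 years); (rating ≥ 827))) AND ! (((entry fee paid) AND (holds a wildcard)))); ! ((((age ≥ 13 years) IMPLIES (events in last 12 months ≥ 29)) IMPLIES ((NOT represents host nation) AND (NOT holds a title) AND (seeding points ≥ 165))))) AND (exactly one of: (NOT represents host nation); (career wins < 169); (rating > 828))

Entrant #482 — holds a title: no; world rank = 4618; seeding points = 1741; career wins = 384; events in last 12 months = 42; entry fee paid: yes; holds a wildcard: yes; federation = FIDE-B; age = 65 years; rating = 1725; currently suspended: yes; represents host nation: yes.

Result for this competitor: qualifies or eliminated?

Eliminated

Atomic conditions:
  career wins ≤ 324: 384 ≤ 324 is false
  federation ∈ {FIDE-B, NAT}: FIDE-B is in the set → true
  world rank ≥ 3089: 4618 ≥ 3089 is true
  seeding points < 374: 1741 < 374 is false
  currently suspended: yes → true
  NOT holds a title: no → true
  age < 10 years: 65 < 10 is false
  rating ≥ 827: 1725 ≥ 827 is true
  entry fee paid: yes → true
  holds a wildcard: yes → true
  age ≥ 13 years: 65 ≥ 13 is true
  events in last 12 months ≥ 29: 42 ≥ 29 is true
  NOT represents host nation: yes → false
  seeding points ≥ 165: 1741 ≥ 165 is true
  career wins < 169: 384 < 169 is false
  rating > 828: 1725 > 828 is true
Combine:
[1.1.1] exactly-one(false, true) = true
[1.1.2.2] false OR true = true
[1.1.2] true AND true = true
[1.1] true AND true = true
[1.2.2.1] exactly-one(false, true) = true
[1.2.2] NOT true = false
[1.2.3.1] true AND true = true
[1.2.3] NOT true = false
[1.2] true AND false AND false = false
[1.3.1.1] true → true = true
[1.3.1.2] false AND true AND true = false
[1.3.1] true → false = false
[1.3] NOT false = true
[1] exactly-one(true, false, true) = false
[2] exactly-one(false, false, true) = true
[root] false AND true = false
Overall: false → eliminated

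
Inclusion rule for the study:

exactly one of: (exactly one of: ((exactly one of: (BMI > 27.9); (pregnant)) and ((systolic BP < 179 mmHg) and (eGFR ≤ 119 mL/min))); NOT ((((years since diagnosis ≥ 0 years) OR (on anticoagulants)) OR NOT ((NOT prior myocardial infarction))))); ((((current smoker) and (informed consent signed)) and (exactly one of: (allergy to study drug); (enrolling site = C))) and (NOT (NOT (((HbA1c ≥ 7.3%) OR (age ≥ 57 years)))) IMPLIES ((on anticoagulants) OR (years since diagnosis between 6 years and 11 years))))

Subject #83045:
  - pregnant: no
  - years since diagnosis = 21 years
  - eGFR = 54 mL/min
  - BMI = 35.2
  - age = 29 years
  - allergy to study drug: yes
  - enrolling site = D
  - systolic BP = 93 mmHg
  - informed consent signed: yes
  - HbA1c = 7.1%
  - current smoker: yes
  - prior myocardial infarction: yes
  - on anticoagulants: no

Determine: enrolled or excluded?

Atomic conditions:
  BMI > 27.9: 35.2 > 27.9 is true
  pregnant: no → false
  systolic BP < 179 mmHg: 93 < 179 is true
  eGFR ≤ 119 mL/min: 54 ≤ 119 is true
  years since diagnosis ≥ 0 years: 21 ≥ 0 is true
  on anticoagulants: no → false
  NOT prior myocardial infarction: yes → false
  current smoker: yes → true
  informed consent signed: yes → true
  allergy to study drug: yes → true
  enrolling site = C: D == C is false
  HbA1c ≥ 7.3%: 7.1 ≥ 7.3 is false
  age ≥ 57 years: 29 ≥ 57 is false
  years since diagnosis between 6 years and 11 years: 21 in [6, 11] is false
Combine:
[1.1.1] exactly-one(true, false) = true
[1.1.2] true AND true = true
[1.1] true AND true = true
[1.2.1.1] true OR false = true
[1.2.1.2] NOT false = true
[1.2.1] true OR true = true
[1.2] NOT true = false
[1] exactly-one(true, false) = true
[2.1.1] true AND true = true
[2.1.2] exactly-one(true, false) = true
[2.1] true AND true = true
[2.2.1.1.1] false OR false = false
[2.2.1.1] NOT false = true
[2.2.1] NOT true = false
[2.2.2] false OR false = false
[2.2] false → false (antecedent false ⇒ implication holds) = true
[2] true AND true = true
[root] exactly-one(true, true) = false
Overall: false → excluded

Excluded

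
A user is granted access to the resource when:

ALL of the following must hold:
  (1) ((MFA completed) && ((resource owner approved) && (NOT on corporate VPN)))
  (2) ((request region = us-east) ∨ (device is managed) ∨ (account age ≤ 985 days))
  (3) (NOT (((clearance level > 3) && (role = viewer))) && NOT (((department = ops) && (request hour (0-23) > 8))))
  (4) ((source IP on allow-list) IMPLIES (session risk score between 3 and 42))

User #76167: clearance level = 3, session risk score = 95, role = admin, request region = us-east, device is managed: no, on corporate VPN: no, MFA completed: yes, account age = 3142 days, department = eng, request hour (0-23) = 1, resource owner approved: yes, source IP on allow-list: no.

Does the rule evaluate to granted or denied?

Atomic conditions:
  MFA completed: yes → true
  resource owner approved: yes → true
  NOT on corporate VPN: no → true
  request region = us-east: us-east == us-east is true
  device is managed: no → false
  account age ≤ 985 days: 3142 ≤ 985 is false
  clearance level > 3: 3 > 3 is false
  role = viewer: admin == viewer is false
  department = ops: eng == ops is false
  request hour (0-23) > 8: 1 > 8 is false
  source IP on allow-list: no → false
  session risk score between 3 and 42: 95 in [3, 42] is false
Combine:
[1.2] true AND true = true
[1] true AND true = true
[2] true OR false OR false = true
[3.1.1] false AND false = false
[3.1] NOT false = true
[3.2.1] false AND false = false
[3.2] NOT false = true
[3] true AND true = true
[4] false → false (antecedent false ⇒ implication holds) = true
[root] true AND true AND true AND true = true
Overall: true → granted

Granted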